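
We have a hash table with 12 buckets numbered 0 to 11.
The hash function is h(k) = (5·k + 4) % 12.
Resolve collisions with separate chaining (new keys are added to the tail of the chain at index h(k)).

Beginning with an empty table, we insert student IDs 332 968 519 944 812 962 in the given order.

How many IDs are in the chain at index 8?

332 -> bucket 8
968 -> bucket 8 (collision)
519 -> bucket 7
944 -> bucket 8 (collision)
812 -> bucket 8 (collision)
962 -> bucket 2
Final buckets:
0: —
1: —
2: 962
3: —
4: —
5: —
6: —
7: 519
8: 332 -> 968 -> 944 -> 812
9: —
10: —
11: —

4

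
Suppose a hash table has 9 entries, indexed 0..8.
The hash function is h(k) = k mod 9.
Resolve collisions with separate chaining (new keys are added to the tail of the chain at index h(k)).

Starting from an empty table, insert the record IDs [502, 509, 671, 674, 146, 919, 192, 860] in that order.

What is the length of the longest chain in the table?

502 -> bucket 7
509 -> bucket 5
671 -> bucket 5 (collision)
674 -> bucket 8
146 -> bucket 2
919 -> bucket 1
192 -> bucket 3
860 -> bucket 5 (collision)
Final buckets:
0: -
1: 919
2: 146
3: 192
4: -
5: 509 -> 671 -> 860
6: -
7: 502
8: 674

3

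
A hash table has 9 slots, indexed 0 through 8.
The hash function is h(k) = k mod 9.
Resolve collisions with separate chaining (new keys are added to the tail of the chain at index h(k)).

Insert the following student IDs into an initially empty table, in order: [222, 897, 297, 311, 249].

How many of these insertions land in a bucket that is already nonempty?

2

222 → bucket 6
897 → bucket 6 (collision)
297 → bucket 0
311 → bucket 5
249 → bucket 6 (collision)
Final buckets:
0: 297
1: .
2: .
3: .
4: .
5: 311
6: 222 -> 897 -> 249
7: .
8: .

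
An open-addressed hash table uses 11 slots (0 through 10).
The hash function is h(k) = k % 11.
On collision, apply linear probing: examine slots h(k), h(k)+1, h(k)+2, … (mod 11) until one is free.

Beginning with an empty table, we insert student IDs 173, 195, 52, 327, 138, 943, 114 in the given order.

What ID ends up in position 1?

943

173: h=8 → slot 8
195: h=8, probe 8,9 → slot 9
52: h=8, probe 8,9,10 → slot 10
327: h=8, probe 8,9,10,0 → slot 0
138: h=6 → slot 6
943: h=8, probe 8,9,10,0,1 → slot 1
114: h=4 → slot 4
Table: [327, 943, _, _, 114, _, 138, _, 173, 195, 52]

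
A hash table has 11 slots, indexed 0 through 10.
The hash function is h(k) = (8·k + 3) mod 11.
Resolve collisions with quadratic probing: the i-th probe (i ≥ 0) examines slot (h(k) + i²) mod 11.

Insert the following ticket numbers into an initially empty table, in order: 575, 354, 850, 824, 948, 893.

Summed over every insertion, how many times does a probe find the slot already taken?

575 hashes to 5; slot 5 is free => place at 5.
354 hashes to 8; slot 8 is free => place at 8.
850 hashes to 5; 5 taken => place at 6.
824 hashes to 6; 6 taken => place at 7.
948 hashes to 8; 8 taken => place at 9.
893 hashes to 8; 8,9 taken => place at 1.
Table: [., 893, ., ., ., 575, 850, 824, 354, 948, .]

5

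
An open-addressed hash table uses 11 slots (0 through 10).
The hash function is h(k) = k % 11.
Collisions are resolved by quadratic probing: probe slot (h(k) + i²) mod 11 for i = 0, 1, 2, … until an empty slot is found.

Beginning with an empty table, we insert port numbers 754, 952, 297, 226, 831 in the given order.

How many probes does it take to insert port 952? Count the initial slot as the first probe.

754: h=6 -> slot 6
952: h=6, probe 6,7 -> slot 7
297: h=0 -> slot 0
226: h=6, probe 6,7,10 -> slot 10
831: h=6, probe 6,7,10,4 -> slot 4
Table: [297, _, _, _, 831, _, 754, 952, _, _, 226]

2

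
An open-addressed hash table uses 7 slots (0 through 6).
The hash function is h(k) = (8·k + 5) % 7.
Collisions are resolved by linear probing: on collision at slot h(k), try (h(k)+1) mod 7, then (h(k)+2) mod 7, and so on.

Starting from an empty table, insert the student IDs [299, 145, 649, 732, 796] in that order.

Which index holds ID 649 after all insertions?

299 hashes to 3; slot 3 is free => place at 3.
145 hashes to 3; 3 taken => place at 4.
649 hashes to 3; 3,4 taken => place at 5.
732 hashes to 2; slot 2 is free => place at 2.
796 hashes to 3; 3,4,5 taken => place at 6.
Table: [., ., 732, 299, 145, 649, 796]

5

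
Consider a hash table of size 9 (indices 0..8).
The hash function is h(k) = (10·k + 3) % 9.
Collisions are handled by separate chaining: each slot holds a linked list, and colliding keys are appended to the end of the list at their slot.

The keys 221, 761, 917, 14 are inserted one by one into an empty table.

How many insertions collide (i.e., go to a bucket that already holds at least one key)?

2

Insert 221: h=8, bucket 8 empty → new chain.
Insert 761: h=8, bucket 8 nonempty → append to chain.
Insert 917: h=2, bucket 2 empty → new chain.
Insert 14: h=8, bucket 8 nonempty → append to chain.
Final buckets:
0: _
1: _
2: 917
3: _
4: _
5: _
6: _
7: _
8: 221 -> 761 -> 14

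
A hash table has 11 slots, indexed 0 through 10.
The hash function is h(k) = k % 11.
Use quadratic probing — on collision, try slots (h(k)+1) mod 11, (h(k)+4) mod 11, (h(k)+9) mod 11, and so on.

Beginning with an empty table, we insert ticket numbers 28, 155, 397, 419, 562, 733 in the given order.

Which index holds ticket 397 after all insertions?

Insert 28: h=6, slot 6 empty → index 6.
Insert 155: h=1, slot 1 empty → index 1.
Insert 397: h=1, slot 1 occupied → index 2.
Insert 419: h=1, slots 1,2 occupied → index 5.
Insert 562: h=1, slots 1,2,5 occupied → index 10.
Insert 733: h=7, slot 7 empty → index 7.
Table: [_, 155, 397, _, _, 419, 28, 733, _, _, 562]

2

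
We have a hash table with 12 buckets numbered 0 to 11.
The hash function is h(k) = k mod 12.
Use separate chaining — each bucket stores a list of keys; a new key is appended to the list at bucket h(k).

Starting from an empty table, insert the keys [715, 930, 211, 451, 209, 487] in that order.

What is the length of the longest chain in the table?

715 → bucket 7
930 → bucket 6
211 → bucket 7 (collision)
451 → bucket 7 (collision)
209 → bucket 5
487 → bucket 7 (collision)
Final buckets:
0: _
1: _
2: _
3: _
4: _
5: 209
6: 930
7: 715 -> 211 -> 451 -> 487
8: _
9: _
10: _
11: _

4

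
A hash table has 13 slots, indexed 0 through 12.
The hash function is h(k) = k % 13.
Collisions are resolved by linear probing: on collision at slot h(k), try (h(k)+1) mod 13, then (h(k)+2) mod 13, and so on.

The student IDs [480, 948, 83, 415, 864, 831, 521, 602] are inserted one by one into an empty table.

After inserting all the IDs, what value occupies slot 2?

831

480 hashes to 12; slot 12 is free => place at 12.
948 hashes to 12; 12 taken => place at 0.
83 hashes to 5; slot 5 is free => place at 5.
415 hashes to 12; 12,0 taken => place at 1.
864 hashes to 6; slot 6 is free => place at 6.
831 hashes to 12; 12,0,1 taken => place at 2.
521 hashes to 1; 1,2 taken => place at 3.
602 hashes to 4; slot 4 is free => place at 4.
Table: [948, 415, 831, 521, 602, 83, 864, ., ., ., ., ., 480]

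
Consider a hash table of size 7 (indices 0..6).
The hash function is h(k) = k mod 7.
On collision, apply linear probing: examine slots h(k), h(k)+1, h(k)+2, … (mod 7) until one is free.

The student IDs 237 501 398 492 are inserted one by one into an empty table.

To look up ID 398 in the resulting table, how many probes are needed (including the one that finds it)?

237 hashes to 6; slot 6 is free => place at 6.
501 hashes to 4; slot 4 is free => place at 4.
398 hashes to 6; 6 taken => place at 0.
492 hashes to 2; slot 2 is free => place at 2.
Table: [398, ., 492, ., 501, ., 237]
Lookup 398: h=6, probe 6,0 → found at 0.

2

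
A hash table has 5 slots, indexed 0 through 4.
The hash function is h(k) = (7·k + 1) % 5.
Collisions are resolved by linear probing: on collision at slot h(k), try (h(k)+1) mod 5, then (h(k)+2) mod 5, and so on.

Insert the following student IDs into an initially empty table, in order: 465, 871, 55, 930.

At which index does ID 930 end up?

4

465: h=1 → slot 1
871: h=3 → slot 3
55: h=1, probe 1,2 → slot 2
930: h=1, probe 1,2,3,4 → slot 4
Table: [∅, 465, 55, 871, 930]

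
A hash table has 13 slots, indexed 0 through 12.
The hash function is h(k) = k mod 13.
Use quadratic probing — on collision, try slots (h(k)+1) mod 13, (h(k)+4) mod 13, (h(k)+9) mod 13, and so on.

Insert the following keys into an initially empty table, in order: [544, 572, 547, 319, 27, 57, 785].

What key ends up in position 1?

547

Insert 544: h=11, slot 11 empty -> index 11.
Insert 572: h=0, slot 0 empty -> index 0.
Insert 547: h=1, slot 1 empty -> index 1.
Insert 319: h=7, slot 7 empty -> index 7.
Insert 27: h=1, slot 1 occupied -> index 2.
Insert 57: h=5, slot 5 empty -> index 5.
Insert 785: h=5, slot 5 occupied -> index 6.
Table: [572, 547, 27, -, -, 57, 785, 319, -, -, -, 544, -]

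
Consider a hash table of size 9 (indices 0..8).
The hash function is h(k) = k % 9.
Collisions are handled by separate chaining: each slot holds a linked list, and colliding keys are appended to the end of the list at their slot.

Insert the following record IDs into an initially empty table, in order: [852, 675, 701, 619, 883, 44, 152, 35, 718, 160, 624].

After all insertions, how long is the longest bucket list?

4

Insert 852: h=6, bucket 6 empty -> new chain.
Insert 675: h=0, bucket 0 empty -> new chain.
Insert 701: h=8, bucket 8 empty -> new chain.
Insert 619: h=7, bucket 7 empty -> new chain.
Insert 883: h=1, bucket 1 empty -> new chain.
Insert 44: h=8, bucket 8 nonempty -> append to chain.
Insert 152: h=8, bucket 8 nonempty -> append to chain.
Insert 35: h=8, bucket 8 nonempty -> append to chain.
Insert 718: h=7, bucket 7 nonempty -> append to chain.
Insert 160: h=7, bucket 7 nonempty -> append to chain.
Insert 624: h=3, bucket 3 empty -> new chain.
Final buckets:
0: 675
1: 883
2: ∅
3: 624
4: ∅
5: ∅
6: 852
7: 619 -> 718 -> 160
8: 701 -> 44 -> 152 -> 35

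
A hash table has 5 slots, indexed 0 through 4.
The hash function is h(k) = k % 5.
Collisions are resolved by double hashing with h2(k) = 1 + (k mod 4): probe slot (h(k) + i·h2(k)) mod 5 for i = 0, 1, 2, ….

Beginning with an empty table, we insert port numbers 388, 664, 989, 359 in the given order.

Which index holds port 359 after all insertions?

Insert 388: h=3, slot 3 empty → index 3.
Insert 664: h=4, slot 4 empty → index 4.
Insert 989: h=4, h2=2, slot 4 occupied → index 1.
Insert 359: h=4, h2=4, slots 4,3 occupied → index 2.
Table: [—, 989, 359, 388, 664]

2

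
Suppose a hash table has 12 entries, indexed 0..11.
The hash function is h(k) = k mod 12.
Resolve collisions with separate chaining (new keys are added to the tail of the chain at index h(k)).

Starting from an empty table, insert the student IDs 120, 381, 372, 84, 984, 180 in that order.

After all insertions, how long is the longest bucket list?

Insert 120: h=0, bucket 0 empty → new chain.
Insert 381: h=9, bucket 9 empty → new chain.
Insert 372: h=0, bucket 0 nonempty → append to chain.
Insert 84: h=0, bucket 0 nonempty → append to chain.
Insert 984: h=0, bucket 0 nonempty → append to chain.
Insert 180: h=0, bucket 0 nonempty → append to chain.
Final buckets:
0: 120 -> 372 -> 84 -> 984 -> 180
1: —
2: —
3: —
4: —
5: —
6: —
7: —
8: —
9: 381
10: —
11: —

5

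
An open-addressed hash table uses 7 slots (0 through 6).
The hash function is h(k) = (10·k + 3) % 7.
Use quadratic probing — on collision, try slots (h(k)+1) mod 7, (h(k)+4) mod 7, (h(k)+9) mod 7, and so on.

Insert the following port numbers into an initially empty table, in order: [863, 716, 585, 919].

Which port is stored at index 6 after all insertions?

919

863 hashes to 2; slot 2 is free → place at 2.
716 hashes to 2; 2 taken → place at 3.
585 hashes to 1; slot 1 is free → place at 1.
919 hashes to 2; 2,3 taken → place at 6.
Table: [., 585, 863, 716, ., ., 919]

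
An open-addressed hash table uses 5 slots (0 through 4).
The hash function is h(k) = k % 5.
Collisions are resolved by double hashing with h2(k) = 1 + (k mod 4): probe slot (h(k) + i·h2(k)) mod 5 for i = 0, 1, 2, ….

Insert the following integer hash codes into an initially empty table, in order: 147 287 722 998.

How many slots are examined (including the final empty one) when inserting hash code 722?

Insert 147: h=2, slot 2 empty -> index 2.
Insert 287: h=2, h2=4, slot 2 occupied -> index 1.
Insert 722: h=2, h2=3, slot 2 occupied -> index 0.
Insert 998: h=3, slot 3 empty -> index 3.
Table: [722, 287, 147, 998, —]

2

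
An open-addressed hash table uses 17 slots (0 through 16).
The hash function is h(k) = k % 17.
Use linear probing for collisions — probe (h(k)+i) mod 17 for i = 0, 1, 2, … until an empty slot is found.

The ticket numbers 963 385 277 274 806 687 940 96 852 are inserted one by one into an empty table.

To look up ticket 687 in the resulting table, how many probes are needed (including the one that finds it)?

2

963: h=11 => slot 11
385: h=11, probe 11,12 => slot 12
277: h=5 => slot 5
274: h=2 => slot 2
806: h=7 => slot 7
687: h=7, probe 7,8 => slot 8
940: h=5, probe 5,6 => slot 6
96: h=11, probe 11,12,13 => slot 13
852: h=2, probe 2,3 => slot 3
Table: [—, —, 274, 852, —, 277, 940, 806, 687, —, —, 963, 385, 96, —, —, —]
Lookup 687: h=7, probe 7,8 → found at 8.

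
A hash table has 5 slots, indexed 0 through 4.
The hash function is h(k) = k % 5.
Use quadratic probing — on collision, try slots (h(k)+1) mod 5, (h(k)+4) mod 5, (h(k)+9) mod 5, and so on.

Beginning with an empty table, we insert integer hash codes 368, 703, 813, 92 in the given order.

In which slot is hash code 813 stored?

2

Insert 368: h=3, slot 3 empty => index 3.
Insert 703: h=3, slot 3 occupied => index 4.
Insert 813: h=3, slots 3,4 occupied => index 2.
Insert 92: h=2, slots 2,3 occupied => index 1.
Table: [., 92, 813, 368, 703]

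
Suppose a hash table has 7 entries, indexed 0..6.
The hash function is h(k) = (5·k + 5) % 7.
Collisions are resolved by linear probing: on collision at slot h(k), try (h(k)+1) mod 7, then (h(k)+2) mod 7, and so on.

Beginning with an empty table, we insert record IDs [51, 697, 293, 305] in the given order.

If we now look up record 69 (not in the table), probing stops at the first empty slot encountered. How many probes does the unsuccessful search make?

51 hashes to 1; slot 1 is free -> place at 1.
697 hashes to 4; slot 4 is free -> place at 4.
293 hashes to 0; slot 0 is free -> place at 0.
305 hashes to 4; 4 taken -> place at 5.
Table: [293, 51, —, —, 697, 305, —]
Lookup 69: h=0, probe 0,1,2 → slot 2 empty, not found.

3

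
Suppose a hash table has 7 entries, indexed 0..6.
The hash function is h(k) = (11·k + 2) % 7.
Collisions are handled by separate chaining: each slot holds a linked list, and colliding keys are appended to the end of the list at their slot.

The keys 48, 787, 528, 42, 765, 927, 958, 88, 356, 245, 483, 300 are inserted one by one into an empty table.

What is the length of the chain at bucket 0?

3

Insert 48: h=5, bucket 5 empty → new chain.
Insert 787: h=0, bucket 0 empty → new chain.
Insert 528: h=0, bucket 0 nonempty → append to chain.
Insert 42: h=2, bucket 2 empty → new chain.
Insert 765: h=3, bucket 3 empty → new chain.
Insert 927: h=0, bucket 0 nonempty → append to chain.
Insert 958: h=5, bucket 5 nonempty → append to chain.
Insert 88: h=4, bucket 4 empty → new chain.
Insert 356: h=5, bucket 5 nonempty → append to chain.
Insert 245: h=2, bucket 2 nonempty → append to chain.
Insert 483: h=2, bucket 2 nonempty → append to chain.
Insert 300: h=5, bucket 5 nonempty → append to chain.
Final buckets:
0: 787 -> 528 -> 927
1: ∅
2: 42 -> 245 -> 483
3: 765
4: 88
5: 48 -> 958 -> 356 -> 300
6: ∅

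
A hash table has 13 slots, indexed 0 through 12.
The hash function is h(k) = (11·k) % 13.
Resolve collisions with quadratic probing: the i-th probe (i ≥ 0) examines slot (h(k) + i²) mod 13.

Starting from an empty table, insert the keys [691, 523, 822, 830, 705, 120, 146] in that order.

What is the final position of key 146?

10

691: h=9 => slot 9
523: h=7 => slot 7
822: h=7, probe 7,8 => slot 8
830: h=4 => slot 4
705: h=7, probe 7,8,11 => slot 11
120: h=7, probe 7,8,11,3 => slot 3
146: h=7, probe 7,8,11,3,10 => slot 10
Table: [_, _, _, 120, 830, _, _, 523, 822, 691, 146, 705, _]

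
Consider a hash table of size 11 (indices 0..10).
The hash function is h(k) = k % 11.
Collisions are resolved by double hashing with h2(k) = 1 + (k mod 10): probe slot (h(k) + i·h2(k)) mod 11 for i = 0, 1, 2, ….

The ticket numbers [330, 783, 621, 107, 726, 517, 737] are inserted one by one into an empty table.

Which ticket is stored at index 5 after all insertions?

621

330: h=0 → slot 0
783: h=2 → slot 2
621: h=5 → slot 5
107: h=8 → slot 8
726: h=0, h2=7, probe 0,7 → slot 7
517: h=0, h2=8, probe 0,8,5,2,10 → slot 10
737: h=0, h2=8, probe 0,8,5,2,10,7,4 → slot 4
Table: [330, ., 783, ., 737, 621, ., 726, 107, ., 517]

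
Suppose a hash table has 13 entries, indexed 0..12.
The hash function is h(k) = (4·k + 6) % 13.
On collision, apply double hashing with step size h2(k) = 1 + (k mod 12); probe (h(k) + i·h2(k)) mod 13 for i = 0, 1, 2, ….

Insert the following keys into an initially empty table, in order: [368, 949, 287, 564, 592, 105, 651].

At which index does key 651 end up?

1

368 hashes to 9; slot 9 is free => place at 9.
949 hashes to 6; slot 6 is free => place at 6.
287 hashes to 10; slot 10 is free => place at 10.
564 hashes to 0; slot 0 is free => place at 0.
592 hashes to 8; slot 8 is free => place at 8.
105 hashes to 10, h2=10; 10 taken => place at 7.
651 hashes to 10, h2=4; 10 taken => place at 1.
Table: [564, 651, _, _, _, _, 949, 105, 592, 368, 287, _, _]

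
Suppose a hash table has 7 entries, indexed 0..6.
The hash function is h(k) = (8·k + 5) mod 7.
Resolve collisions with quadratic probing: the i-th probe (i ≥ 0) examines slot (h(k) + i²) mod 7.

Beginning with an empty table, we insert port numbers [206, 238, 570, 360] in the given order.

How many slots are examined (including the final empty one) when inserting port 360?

206: h=1 -> slot 1
238: h=5 -> slot 5
570: h=1, probe 1,2 -> slot 2
360: h=1, probe 1,2,5,3 -> slot 3
Table: [_, 206, 570, 360, _, 238, _]

4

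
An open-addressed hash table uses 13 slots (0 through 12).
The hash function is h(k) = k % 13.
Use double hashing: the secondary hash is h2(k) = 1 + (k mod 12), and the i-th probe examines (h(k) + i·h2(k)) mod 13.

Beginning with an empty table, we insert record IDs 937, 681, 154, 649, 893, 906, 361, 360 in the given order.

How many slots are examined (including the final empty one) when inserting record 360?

937: h=1 -> slot 1
681: h=5 -> slot 5
154: h=11 -> slot 11
649: h=12 -> slot 12
893: h=9 -> slot 9
906: h=9, h2=7, probe 9,3 -> slot 3
361: h=10 -> slot 10
360: h=9, h2=1, probe 9,10,11,12,0 -> slot 0
Table: [360, 937, -, 906, -, 681, -, -, -, 893, 361, 154, 649]

5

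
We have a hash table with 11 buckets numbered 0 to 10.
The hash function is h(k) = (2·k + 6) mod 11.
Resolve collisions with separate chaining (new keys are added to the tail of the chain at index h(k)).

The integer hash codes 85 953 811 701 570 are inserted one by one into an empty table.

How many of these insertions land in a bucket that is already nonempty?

2

85 → bucket 0
953 → bucket 9
811 → bucket 0 (collision)
701 → bucket 0 (collision)
570 → bucket 2
Final buckets:
0: 85 -> 811 -> 701
1: —
2: 570
3: —
4: —
5: —
6: —
7: —
8: —
9: 953
10: —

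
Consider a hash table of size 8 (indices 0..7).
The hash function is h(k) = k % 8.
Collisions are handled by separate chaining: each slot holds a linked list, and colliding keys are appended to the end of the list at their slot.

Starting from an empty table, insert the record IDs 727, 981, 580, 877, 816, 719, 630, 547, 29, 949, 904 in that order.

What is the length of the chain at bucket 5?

Insert 727: h=7, bucket 7 empty -> new chain.
Insert 981: h=5, bucket 5 empty -> new chain.
Insert 580: h=4, bucket 4 empty -> new chain.
Insert 877: h=5, bucket 5 nonempty -> append to chain.
Insert 816: h=0, bucket 0 empty -> new chain.
Insert 719: h=7, bucket 7 nonempty -> append to chain.
Insert 630: h=6, bucket 6 empty -> new chain.
Insert 547: h=3, bucket 3 empty -> new chain.
Insert 29: h=5, bucket 5 nonempty -> append to chain.
Insert 949: h=5, bucket 5 nonempty -> append to chain.
Insert 904: h=0, bucket 0 nonempty -> append to chain.
Final buckets:
0: 816 -> 904
1: -
2: -
3: 547
4: 580
5: 981 -> 877 -> 29 -> 949
6: 630
7: 727 -> 719

4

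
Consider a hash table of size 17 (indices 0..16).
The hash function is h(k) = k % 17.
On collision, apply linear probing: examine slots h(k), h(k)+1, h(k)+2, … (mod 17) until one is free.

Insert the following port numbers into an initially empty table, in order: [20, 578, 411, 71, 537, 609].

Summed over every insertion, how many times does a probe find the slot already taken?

3

20: h=3 => slot 3
578: h=0 => slot 0
411: h=3, probe 3,4 => slot 4
71: h=3, probe 3,4,5 => slot 5
537: h=10 => slot 10
609: h=14 => slot 14
Table: [578, -, -, 20, 411, 71, -, -, -, -, 537, -, -, -, 609, -, -]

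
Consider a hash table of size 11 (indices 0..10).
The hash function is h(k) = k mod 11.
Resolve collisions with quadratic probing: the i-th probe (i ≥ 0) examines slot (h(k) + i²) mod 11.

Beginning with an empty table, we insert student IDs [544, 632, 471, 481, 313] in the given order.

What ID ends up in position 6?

632

544 hashes to 5; slot 5 is free → place at 5.
632 hashes to 5; 5 taken → place at 6.
471 hashes to 9; slot 9 is free → place at 9.
481 hashes to 8; slot 8 is free → place at 8.
313 hashes to 5; 5,6,9 taken → place at 3.
Table: [., ., ., 313, ., 544, 632, ., 481, 471, .]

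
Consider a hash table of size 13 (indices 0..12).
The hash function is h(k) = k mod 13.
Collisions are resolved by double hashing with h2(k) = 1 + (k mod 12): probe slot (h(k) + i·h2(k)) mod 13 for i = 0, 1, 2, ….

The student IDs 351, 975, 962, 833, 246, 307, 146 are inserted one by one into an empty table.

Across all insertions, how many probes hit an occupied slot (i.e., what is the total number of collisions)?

3

351: h=0 → slot 0
975: h=0, h2=4, probe 0,4 → slot 4
962: h=0, h2=3, probe 0,3 → slot 3
833: h=1 → slot 1
246: h=12 → slot 12
307: h=8 → slot 8
146: h=3, h2=3, probe 3,6 → slot 6
Table: [351, 833, _, 962, 975, _, 146, _, 307, _, _, _, 246]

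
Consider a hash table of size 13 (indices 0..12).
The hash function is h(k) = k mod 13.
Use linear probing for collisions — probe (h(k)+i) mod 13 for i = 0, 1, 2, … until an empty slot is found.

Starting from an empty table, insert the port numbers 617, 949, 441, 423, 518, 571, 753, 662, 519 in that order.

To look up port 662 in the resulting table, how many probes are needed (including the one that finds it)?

617 hashes to 6; slot 6 is free => place at 6.
949 hashes to 0; slot 0 is free => place at 0.
441 hashes to 12; slot 12 is free => place at 12.
423 hashes to 7; slot 7 is free => place at 7.
518 hashes to 11; slot 11 is free => place at 11.
571 hashes to 12; 12,0 taken => place at 1.
753 hashes to 12; 12,0,1 taken => place at 2.
662 hashes to 12; 12,0,1,2 taken => place at 3.
519 hashes to 12; 12,0,1,2,3 taken => place at 4.
Table: [949, 571, 753, 662, 519, ∅, 617, 423, ∅, ∅, ∅, 518, 441]
Lookup 662: h=12, probe 12,0,1,2,3 → found at 3.

5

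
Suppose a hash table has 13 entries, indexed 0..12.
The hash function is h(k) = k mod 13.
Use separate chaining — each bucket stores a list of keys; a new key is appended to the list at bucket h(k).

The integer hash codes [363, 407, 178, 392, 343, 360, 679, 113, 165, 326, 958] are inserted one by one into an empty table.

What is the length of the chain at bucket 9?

5

363 -> bucket 12
407 -> bucket 4
178 -> bucket 9
392 -> bucket 2
343 -> bucket 5
360 -> bucket 9 (collision)
679 -> bucket 3
113 -> bucket 9 (collision)
165 -> bucket 9 (collision)
326 -> bucket 1
958 -> bucket 9 (collision)
Final buckets:
0: _
1: 326
2: 392
3: 679
4: 407
5: 343
6: _
7: _
8: _
9: 178 -> 360 -> 113 -> 165 -> 958
10: _
11: _
12: 363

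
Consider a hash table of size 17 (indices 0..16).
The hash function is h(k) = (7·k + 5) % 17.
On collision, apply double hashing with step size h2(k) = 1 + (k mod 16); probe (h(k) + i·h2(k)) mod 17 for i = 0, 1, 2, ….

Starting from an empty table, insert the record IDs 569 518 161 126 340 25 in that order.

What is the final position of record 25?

13

Insert 569: h=10, slot 10 empty => index 10.
Insert 518: h=10, h2=7, slot 10 occupied => index 0.
Insert 161: h=10, h2=2, slot 10 occupied => index 12.
Insert 126: h=3, slot 3 empty => index 3.
Insert 340: h=5, slot 5 empty => index 5.
Insert 25: h=10, h2=10, slots 10,3 occupied => index 13.
Table: [518, ∅, ∅, 126, ∅, 340, ∅, ∅, ∅, ∅, 569, ∅, 161, 25, ∅, ∅, ∅]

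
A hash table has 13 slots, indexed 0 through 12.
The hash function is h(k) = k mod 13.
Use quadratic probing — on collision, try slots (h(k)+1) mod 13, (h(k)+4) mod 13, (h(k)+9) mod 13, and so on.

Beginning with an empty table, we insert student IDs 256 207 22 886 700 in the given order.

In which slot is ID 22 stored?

Insert 256: h=9, slot 9 empty -> index 9.
Insert 207: h=12, slot 12 empty -> index 12.
Insert 22: h=9, slot 9 occupied -> index 10.
Insert 886: h=2, slot 2 empty -> index 2.
Insert 700: h=11, slot 11 empty -> index 11.
Table: [., ., 886, ., ., ., ., ., ., 256, 22, 700, 207]

10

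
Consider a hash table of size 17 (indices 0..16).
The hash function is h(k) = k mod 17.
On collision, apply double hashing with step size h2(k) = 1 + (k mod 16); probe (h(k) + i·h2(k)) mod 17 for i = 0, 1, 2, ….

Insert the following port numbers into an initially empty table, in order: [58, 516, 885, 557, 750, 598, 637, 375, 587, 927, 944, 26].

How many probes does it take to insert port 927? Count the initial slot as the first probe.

Insert 58: h=7, slot 7 empty -> index 7.
Insert 516: h=6, slot 6 empty -> index 6.
Insert 885: h=1, slot 1 empty -> index 1.
Insert 557: h=13, slot 13 empty -> index 13.
Insert 750: h=2, slot 2 empty -> index 2.
Insert 598: h=3, slot 3 empty -> index 3.
Insert 637: h=8, slot 8 empty -> index 8.
Insert 375: h=1, h2=8, slot 1 occupied -> index 9.
Insert 587: h=9, h2=12, slot 9 occupied -> index 4.
Insert 927: h=9, h2=16, slots 9,8,7,6 occupied -> index 5.
Insert 944: h=9, h2=1, slot 9 occupied -> index 10.
Insert 26: h=9, h2=11, slots 9,3 occupied -> index 14.
Table: [∅, 885, 750, 598, 587, 927, 516, 58, 637, 375, 944, ∅, ∅, 557, 26, ∅, ∅]

5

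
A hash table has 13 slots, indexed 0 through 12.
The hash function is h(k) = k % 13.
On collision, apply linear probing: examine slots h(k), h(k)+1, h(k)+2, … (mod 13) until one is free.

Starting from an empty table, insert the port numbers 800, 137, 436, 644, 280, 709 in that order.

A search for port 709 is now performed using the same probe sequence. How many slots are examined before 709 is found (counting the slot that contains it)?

Insert 800: h=7, slot 7 empty → index 7.
Insert 137: h=7, slot 7 occupied → index 8.
Insert 436: h=7, slots 7,8 occupied → index 9.
Insert 644: h=7, slots 7,8,9 occupied → index 10.
Insert 280: h=7, slots 7,8,9,10 occupied → index 11.
Insert 709: h=7, slots 7,8,9,10,11 occupied → index 12.
Table: [∅, ∅, ∅, ∅, ∅, ∅, ∅, 800, 137, 436, 644, 280, 709]
Lookup 709: h=7, probe 7,8,9,10,11,12 → found at 12.

6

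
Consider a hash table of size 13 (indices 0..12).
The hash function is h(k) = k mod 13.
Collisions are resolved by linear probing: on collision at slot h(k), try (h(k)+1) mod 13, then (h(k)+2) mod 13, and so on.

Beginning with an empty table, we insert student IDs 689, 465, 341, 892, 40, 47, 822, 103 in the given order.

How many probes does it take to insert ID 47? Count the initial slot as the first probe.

689 hashes to 0; slot 0 is free => place at 0.
465 hashes to 10; slot 10 is free => place at 10.
341 hashes to 3; slot 3 is free => place at 3.
892 hashes to 8; slot 8 is free => place at 8.
40 hashes to 1; slot 1 is free => place at 1.
47 hashes to 8; 8 taken => place at 9.
822 hashes to 3; 3 taken => place at 4.
103 hashes to 12; slot 12 is free => place at 12.
Table: [689, 40, —, 341, 822, —, —, —, 892, 47, 465, —, 103]

2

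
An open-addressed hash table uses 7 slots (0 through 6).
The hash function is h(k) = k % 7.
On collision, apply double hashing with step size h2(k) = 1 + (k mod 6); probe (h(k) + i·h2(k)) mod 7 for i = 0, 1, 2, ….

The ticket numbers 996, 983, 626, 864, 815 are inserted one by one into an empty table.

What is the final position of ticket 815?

996 hashes to 2; slot 2 is free → place at 2.
983 hashes to 3; slot 3 is free → place at 3.
626 hashes to 3, h2=3; 3 taken → place at 6.
864 hashes to 3, h2=1; 3 taken → place at 4.
815 hashes to 3, h2=6; 3,2 taken → place at 1.
Table: [_, 815, 996, 983, 864, _, 626]

1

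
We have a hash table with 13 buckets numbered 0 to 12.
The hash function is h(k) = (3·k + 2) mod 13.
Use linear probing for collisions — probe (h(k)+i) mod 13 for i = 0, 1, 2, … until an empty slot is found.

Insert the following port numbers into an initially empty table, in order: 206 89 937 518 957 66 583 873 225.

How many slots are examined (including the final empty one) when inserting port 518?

3

206 hashes to 9; slot 9 is free => place at 9.
89 hashes to 9; 9 taken => place at 10.
937 hashes to 5; slot 5 is free => place at 5.
518 hashes to 9; 9,10 taken => place at 11.
957 hashes to 0; slot 0 is free => place at 0.
66 hashes to 5; 5 taken => place at 6.
583 hashes to 9; 9,10,11 taken => place at 12.
873 hashes to 8; slot 8 is free => place at 8.
225 hashes to 1; slot 1 is free => place at 1.
Table: [957, 225, -, -, -, 937, 66, -, 873, 206, 89, 518, 583]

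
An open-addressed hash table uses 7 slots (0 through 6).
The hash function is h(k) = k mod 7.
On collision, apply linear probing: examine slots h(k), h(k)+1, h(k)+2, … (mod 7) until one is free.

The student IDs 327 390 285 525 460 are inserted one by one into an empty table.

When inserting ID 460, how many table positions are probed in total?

5

327: h=5 -> slot 5
390: h=5, probe 5,6 -> slot 6
285: h=5, probe 5,6,0 -> slot 0
525: h=0, probe 0,1 -> slot 1
460: h=5, probe 5,6,0,1,2 -> slot 2
Table: [285, 525, 460, —, —, 327, 390]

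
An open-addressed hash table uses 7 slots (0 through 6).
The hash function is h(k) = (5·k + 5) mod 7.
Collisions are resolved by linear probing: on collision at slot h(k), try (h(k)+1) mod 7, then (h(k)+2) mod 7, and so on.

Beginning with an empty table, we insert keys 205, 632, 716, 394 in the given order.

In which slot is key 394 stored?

4

205 hashes to 1; slot 1 is free -> place at 1.
632 hashes to 1; 1 taken -> place at 2.
716 hashes to 1; 1,2 taken -> place at 3.
394 hashes to 1; 1,2,3 taken -> place at 4.
Table: [∅, 205, 632, 716, 394, ∅, ∅]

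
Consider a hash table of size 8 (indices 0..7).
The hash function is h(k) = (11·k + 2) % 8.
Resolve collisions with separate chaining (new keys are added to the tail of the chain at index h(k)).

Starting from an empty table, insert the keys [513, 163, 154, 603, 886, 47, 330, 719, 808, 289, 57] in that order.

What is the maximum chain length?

3

Insert 513: h=5, bucket 5 empty → new chain.
Insert 163: h=3, bucket 3 empty → new chain.
Insert 154: h=0, bucket 0 empty → new chain.
Insert 603: h=3, bucket 3 nonempty → append to chain.
Insert 886: h=4, bucket 4 empty → new chain.
Insert 47: h=7, bucket 7 empty → new chain.
Insert 330: h=0, bucket 0 nonempty → append to chain.
Insert 719: h=7, bucket 7 nonempty → append to chain.
Insert 808: h=2, bucket 2 empty → new chain.
Insert 289: h=5, bucket 5 nonempty → append to chain.
Insert 57: h=5, bucket 5 nonempty → append to chain.
Final buckets:
0: 154 -> 330
1: .
2: 808
3: 163 -> 603
4: 886
5: 513 -> 289 -> 57
6: .
7: 47 -> 719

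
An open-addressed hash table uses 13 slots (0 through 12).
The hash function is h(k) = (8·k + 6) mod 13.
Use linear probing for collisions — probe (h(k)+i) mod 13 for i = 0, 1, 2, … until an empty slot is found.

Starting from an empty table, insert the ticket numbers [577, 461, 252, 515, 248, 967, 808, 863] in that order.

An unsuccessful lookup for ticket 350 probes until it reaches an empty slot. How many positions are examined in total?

577 hashes to 7; slot 7 is free → place at 7.
461 hashes to 2; slot 2 is free → place at 2.
252 hashes to 7; 7 taken → place at 8.
515 hashes to 5; slot 5 is free → place at 5.
248 hashes to 1; slot 1 is free → place at 1.
967 hashes to 7; 7,8 taken → place at 9.
808 hashes to 9; 9 taken → place at 10.
863 hashes to 7; 7,8,9,10 taken → place at 11.
Table: [_, 248, 461, _, _, 515, _, 577, 252, 967, 808, 863, _]
Lookup 350: h=11, probe 11,12 → slot 12 empty, not found.

2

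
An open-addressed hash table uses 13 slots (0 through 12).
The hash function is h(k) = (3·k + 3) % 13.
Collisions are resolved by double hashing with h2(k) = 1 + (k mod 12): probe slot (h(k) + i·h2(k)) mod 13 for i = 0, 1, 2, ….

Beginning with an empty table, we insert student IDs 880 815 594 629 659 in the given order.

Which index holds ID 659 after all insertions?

Insert 880: h=4, slot 4 empty -> index 4.
Insert 815: h=4, h2=12, slot 4 occupied -> index 3.
Insert 594: h=4, h2=7, slot 4 occupied -> index 11.
Insert 629: h=5, slot 5 empty -> index 5.
Insert 659: h=4, h2=12, slots 4,3 occupied -> index 2.
Table: [_, _, 659, 815, 880, 629, _, _, _, _, _, 594, _]

2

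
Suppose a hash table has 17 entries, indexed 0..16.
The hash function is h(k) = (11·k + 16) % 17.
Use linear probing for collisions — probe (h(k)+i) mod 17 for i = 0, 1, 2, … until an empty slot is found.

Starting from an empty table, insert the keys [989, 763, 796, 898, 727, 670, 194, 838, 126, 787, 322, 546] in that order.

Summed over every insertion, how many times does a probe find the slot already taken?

8

989 hashes to 15; slot 15 is free → place at 15.
763 hashes to 11; slot 11 is free → place at 11.
796 hashes to 0; slot 0 is free → place at 0.
898 hashes to 0; 0 taken → place at 1.
727 hashes to 6; slot 6 is free → place at 6.
670 hashes to 8; slot 8 is free → place at 8.
194 hashes to 8; 8 taken → place at 9.
838 hashes to 3; slot 3 is free → place at 3.
126 hashes to 8; 8,9 taken → place at 10.
787 hashes to 3; 3 taken → place at 4.
322 hashes to 5; slot 5 is free → place at 5.
546 hashes to 4; 4,5,6 taken → place at 7.
Table: [796, 898, ., 838, 787, 322, 727, 546, 670, 194, 126, 763, ., ., ., 989, .]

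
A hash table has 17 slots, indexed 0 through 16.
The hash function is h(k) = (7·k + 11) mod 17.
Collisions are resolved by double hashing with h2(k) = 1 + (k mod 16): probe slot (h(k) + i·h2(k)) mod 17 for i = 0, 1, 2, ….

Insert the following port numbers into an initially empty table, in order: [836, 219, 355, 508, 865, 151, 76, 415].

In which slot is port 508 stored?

836: h=15 => slot 15
219: h=14 => slot 14
355: h=14, h2=4, probe 14,1 => slot 1
508: h=14, h2=13, probe 14,10 => slot 10
865: h=14, h2=2, probe 14,16 => slot 16
151: h=14, h2=8, probe 14,5 => slot 5
76: h=16, h2=13, probe 16,12 => slot 12
415: h=9 => slot 9
Table: [-, 355, -, -, -, 151, -, -, -, 415, 508, -, 76, -, 219, 836, 865]

10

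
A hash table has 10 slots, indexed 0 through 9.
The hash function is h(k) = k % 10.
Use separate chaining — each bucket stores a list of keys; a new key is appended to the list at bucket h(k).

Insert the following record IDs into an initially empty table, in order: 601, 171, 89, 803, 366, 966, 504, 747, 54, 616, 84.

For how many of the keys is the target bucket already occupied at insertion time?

5

Insert 601: h=1, bucket 1 empty -> new chain.
Insert 171: h=1, bucket 1 nonempty -> append to chain.
Insert 89: h=9, bucket 9 empty -> new chain.
Insert 803: h=3, bucket 3 empty -> new chain.
Insert 366: h=6, bucket 6 empty -> new chain.
Insert 966: h=6, bucket 6 nonempty -> append to chain.
Insert 504: h=4, bucket 4 empty -> new chain.
Insert 747: h=7, bucket 7 empty -> new chain.
Insert 54: h=4, bucket 4 nonempty -> append to chain.
Insert 616: h=6, bucket 6 nonempty -> append to chain.
Insert 84: h=4, bucket 4 nonempty -> append to chain.
Final buckets:
0: _
1: 601 -> 171
2: _
3: 803
4: 504 -> 54 -> 84
5: _
6: 366 -> 966 -> 616
7: 747
8: _
9: 89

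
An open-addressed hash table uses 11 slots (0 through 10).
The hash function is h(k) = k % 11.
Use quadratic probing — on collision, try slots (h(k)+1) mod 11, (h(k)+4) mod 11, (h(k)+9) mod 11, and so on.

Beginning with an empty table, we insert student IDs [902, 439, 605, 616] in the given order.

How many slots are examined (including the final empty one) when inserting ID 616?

Insert 902: h=0, slot 0 empty -> index 0.
Insert 439: h=10, slot 10 empty -> index 10.
Insert 605: h=0, slot 0 occupied -> index 1.
Insert 616: h=0, slots 0,1 occupied -> index 4.
Table: [902, 605, _, _, 616, _, _, _, _, _, 439]

3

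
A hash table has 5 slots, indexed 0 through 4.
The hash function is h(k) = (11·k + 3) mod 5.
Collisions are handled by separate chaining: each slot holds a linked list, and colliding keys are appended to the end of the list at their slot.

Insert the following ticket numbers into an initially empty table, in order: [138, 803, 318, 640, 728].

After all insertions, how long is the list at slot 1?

138 -> bucket 1
803 -> bucket 1 (collision)
318 -> bucket 1 (collision)
640 -> bucket 3
728 -> bucket 1 (collision)
Final buckets:
0: _
1: 138 -> 803 -> 318 -> 728
2: _
3: 640
4: _

4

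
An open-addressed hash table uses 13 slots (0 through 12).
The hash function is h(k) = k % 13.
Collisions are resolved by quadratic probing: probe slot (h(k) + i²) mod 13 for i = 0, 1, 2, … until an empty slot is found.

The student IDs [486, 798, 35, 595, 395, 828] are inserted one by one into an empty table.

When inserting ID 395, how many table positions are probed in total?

4

Insert 486: h=5, slot 5 empty -> index 5.
Insert 798: h=5, slot 5 occupied -> index 6.
Insert 35: h=9, slot 9 empty -> index 9.
Insert 595: h=10, slot 10 empty -> index 10.
Insert 395: h=5, slots 5,6,9 occupied -> index 1.
Insert 828: h=9, slots 9,10 occupied -> index 0.
Table: [828, 395, _, _, _, 486, 798, _, _, 35, 595, _, _]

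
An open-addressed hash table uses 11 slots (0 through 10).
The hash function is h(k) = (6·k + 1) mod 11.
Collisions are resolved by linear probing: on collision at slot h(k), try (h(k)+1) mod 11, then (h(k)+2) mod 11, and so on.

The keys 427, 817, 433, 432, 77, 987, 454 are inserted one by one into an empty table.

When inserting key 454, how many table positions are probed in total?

3

427: h=0 => slot 0
817: h=8 => slot 8
433: h=3 => slot 3
432: h=8, probe 8,9 => slot 9
77: h=1 => slot 1
987: h=5 => slot 5
454: h=8, probe 8,9,10 => slot 10
Table: [427, 77, ∅, 433, ∅, 987, ∅, ∅, 817, 432, 454]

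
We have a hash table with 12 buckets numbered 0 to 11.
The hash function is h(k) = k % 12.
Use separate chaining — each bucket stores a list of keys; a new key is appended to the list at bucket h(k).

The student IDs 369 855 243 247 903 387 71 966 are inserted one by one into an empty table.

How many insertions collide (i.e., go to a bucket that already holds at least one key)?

3

Insert 369: h=9, bucket 9 empty → new chain.
Insert 855: h=3, bucket 3 empty → new chain.
Insert 243: h=3, bucket 3 nonempty → append to chain.
Insert 247: h=7, bucket 7 empty → new chain.
Insert 903: h=3, bucket 3 nonempty → append to chain.
Insert 387: h=3, bucket 3 nonempty → append to chain.
Insert 71: h=11, bucket 11 empty → new chain.
Insert 966: h=6, bucket 6 empty → new chain.
Final buckets:
0: —
1: —
2: —
3: 855 -> 243 -> 903 -> 387
4: —
5: —
6: 966
7: 247
8: —
9: 369
10: —
11: 71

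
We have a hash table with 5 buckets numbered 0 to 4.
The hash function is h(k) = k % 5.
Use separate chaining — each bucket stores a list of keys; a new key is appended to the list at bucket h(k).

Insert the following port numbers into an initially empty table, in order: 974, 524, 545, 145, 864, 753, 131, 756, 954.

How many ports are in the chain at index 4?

4

Insert 974: h=4, bucket 4 empty -> new chain.
Insert 524: h=4, bucket 4 nonempty -> append to chain.
Insert 545: h=0, bucket 0 empty -> new chain.
Insert 145: h=0, bucket 0 nonempty -> append to chain.
Insert 864: h=4, bucket 4 nonempty -> append to chain.
Insert 753: h=3, bucket 3 empty -> new chain.
Insert 131: h=1, bucket 1 empty -> new chain.
Insert 756: h=1, bucket 1 nonempty -> append to chain.
Insert 954: h=4, bucket 4 nonempty -> append to chain.
Final buckets:
0: 545 -> 145
1: 131 -> 756
2: _
3: 753
4: 974 -> 524 -> 864 -> 954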